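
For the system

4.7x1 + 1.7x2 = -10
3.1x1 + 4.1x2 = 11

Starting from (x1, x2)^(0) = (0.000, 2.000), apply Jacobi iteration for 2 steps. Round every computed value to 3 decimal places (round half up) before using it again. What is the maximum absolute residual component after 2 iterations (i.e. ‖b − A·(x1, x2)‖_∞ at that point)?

Iteration 1:
  x1 = (-10 - (1.7)·2.000) / (4.7) = -2.851
  x2 = (11 - (3.1)·0.000) / (4.1) = 2.683
Iteration 2:
  x1 = (-10 - (1.7)·2.683) / (4.7) = -3.098
  x2 = (11 - (3.1)·-2.851) / (4.1) = 4.839
Residual b − A·x = (-3.666, 0.764); ∞-norm = 3.666

3.666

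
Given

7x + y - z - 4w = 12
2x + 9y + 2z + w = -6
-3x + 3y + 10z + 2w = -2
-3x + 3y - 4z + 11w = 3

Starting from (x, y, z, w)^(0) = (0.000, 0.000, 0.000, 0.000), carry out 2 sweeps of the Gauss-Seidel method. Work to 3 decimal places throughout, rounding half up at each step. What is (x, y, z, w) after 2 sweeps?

(2.671, -1.539, 0.812, 1.716)

Iteration 1:
  x = (12 - (1)·0.000 - (-1)·0.000 - (-4)·0.000) / (7) = 1.714
  y = (-6 - (2)·1.714 - (2)·0.000 - (1)·0.000) / (9) = -1.048
  z = (-2 - (-3)·1.714 - (3)·-1.048 - (2)·0.000) / (10) = 0.629
  w = (3 - (-3)·1.714 - (3)·-1.048 - (-4)·0.629) / (11) = 1.255
Iteration 2:
  x = (12 - (1)·-1.048 - (-1)·0.629 - (-4)·1.255) / (7) = 2.671
  y = (-6 - (2)·2.671 - (2)·0.629 - (1)·1.255) / (9) = -1.539
  z = (-2 - (-3)·2.671 - (3)·-1.539 - (2)·1.255) / (10) = 0.812
  w = (3 - (-3)·2.671 - (3)·-1.539 - (-4)·0.812) / (11) = 1.716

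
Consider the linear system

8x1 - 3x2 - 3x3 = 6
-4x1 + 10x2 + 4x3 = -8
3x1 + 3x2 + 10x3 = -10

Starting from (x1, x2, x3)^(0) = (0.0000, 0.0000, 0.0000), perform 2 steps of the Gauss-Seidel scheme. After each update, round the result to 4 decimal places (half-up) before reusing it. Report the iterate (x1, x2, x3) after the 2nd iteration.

(0.1594, -0.3062, -0.9560)

Iteration 1:
  x1 = (6 - (-3)·0.0000 - (-3)·0.0000) / (8) = 0.7500
  x2 = (-8 - (-4)·0.7500 - (4)·0.0000) / (10) = -0.5000
  x3 = (-10 - (3)·0.7500 - (3)·-0.5000) / (10) = -1.0750
Iteration 2:
  x1 = (6 - (-3)·-0.5000 - (-3)·-1.0750) / (8) = 0.1594
  x2 = (-8 - (-4)·0.1594 - (4)·-1.0750) / (10) = -0.3062
  x3 = (-10 - (3)·0.1594 - (3)·-0.3062) / (10) = -0.9560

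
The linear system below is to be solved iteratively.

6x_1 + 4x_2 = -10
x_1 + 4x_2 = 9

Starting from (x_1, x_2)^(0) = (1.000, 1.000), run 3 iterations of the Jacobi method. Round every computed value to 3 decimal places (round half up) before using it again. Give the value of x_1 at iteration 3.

Iteration 1:
  x_1 = (-10 - (4)·1.000) / (6) = -2.333
  x_2 = (9 - (1)·1.000) / (4) = 2.000
Iteration 2:
  x_1 = (-10 - (4)·2.000) / (6) = -3.000
  x_2 = (9 - (1)·-2.333) / (4) = 2.833
Iteration 3:
  x_1 = (-10 - (4)·2.833) / (6) = -3.555
  x_2 = (9 - (1)·-3.000) / (4) = 3.000

-3.555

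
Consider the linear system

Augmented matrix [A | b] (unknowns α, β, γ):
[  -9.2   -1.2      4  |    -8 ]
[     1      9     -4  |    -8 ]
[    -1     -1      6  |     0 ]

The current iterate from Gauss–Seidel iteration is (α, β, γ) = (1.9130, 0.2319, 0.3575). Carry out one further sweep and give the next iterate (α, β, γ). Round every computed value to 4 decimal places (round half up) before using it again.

(0.9948, -0.8405, 0.0257)

One sweep:
  α = (-8 - (-1.2)·0.2319 - (4)·0.3575) / (-9.2) = 0.9948
  β = (-8 - (1)·0.9948 - (-4)·0.3575) / (9) = -0.8405
  γ = (0 - (-1)·0.9948 - (-1)·-0.8405) / (6) = 0.0257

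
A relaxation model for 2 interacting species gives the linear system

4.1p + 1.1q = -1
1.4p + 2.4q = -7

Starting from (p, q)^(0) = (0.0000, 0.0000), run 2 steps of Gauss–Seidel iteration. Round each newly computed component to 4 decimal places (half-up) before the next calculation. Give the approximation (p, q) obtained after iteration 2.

(0.5004, -3.2086)

Iteration 1:
  p = (-1 - (1.1)·0.0000) / (4.1) = -0.2439
  q = (-7 - (1.4)·-0.2439) / (2.4) = -2.7744
Iteration 2:
  p = (-1 - (1.1)·-2.7744) / (4.1) = 0.5004
  q = (-7 - (1.4)·0.5004) / (2.4) = -3.2086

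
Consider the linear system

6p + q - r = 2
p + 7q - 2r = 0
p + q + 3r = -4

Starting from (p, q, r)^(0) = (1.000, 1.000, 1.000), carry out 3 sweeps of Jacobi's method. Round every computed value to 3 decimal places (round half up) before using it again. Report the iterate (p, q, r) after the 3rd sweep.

(0.188, -0.423, -1.119)

Iteration 1:
  p = (2 - (1)·1.000 - (-1)·1.000) / (6) = 0.333
  q = (0 - (1)·1.000 - (-2)·1.000) / (7) = 0.143
  r = (-4 - (1)·1.000 - (1)·1.000) / (3) = -2.000
Iteration 2:
  p = (2 - (1)·0.143 - (-1)·-2.000) / (6) = -0.024
  q = (0 - (1)·0.333 - (-2)·-2.000) / (7) = -0.619
  r = (-4 - (1)·0.333 - (1)·0.143) / (3) = -1.492
Iteration 3:
  p = (2 - (1)·-0.619 - (-1)·-1.492) / (6) = 0.188
  q = (0 - (1)·-0.024 - (-2)·-1.492) / (7) = -0.423
  r = (-4 - (1)·-0.024 - (1)·-0.619) / (3) = -1.119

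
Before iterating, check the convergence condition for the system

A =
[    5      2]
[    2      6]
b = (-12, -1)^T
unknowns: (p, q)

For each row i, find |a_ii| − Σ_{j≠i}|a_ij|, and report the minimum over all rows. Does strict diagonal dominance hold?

3

row 1: |5| − (2) = 3
row 2: |6| − (2) = 4
minimum over rows = 3 → strictly diagonally dominant (convergence guaranteed)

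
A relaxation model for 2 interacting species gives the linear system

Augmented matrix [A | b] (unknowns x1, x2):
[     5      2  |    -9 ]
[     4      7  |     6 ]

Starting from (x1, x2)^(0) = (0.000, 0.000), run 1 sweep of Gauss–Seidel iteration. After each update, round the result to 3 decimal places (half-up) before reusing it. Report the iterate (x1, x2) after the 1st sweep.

Iteration 1:
  x1 = (-9 - (2)·0.000) / (5) = -1.800
  x2 = (6 - (4)·-1.800) / (7) = 1.886

(-1.800, 1.886)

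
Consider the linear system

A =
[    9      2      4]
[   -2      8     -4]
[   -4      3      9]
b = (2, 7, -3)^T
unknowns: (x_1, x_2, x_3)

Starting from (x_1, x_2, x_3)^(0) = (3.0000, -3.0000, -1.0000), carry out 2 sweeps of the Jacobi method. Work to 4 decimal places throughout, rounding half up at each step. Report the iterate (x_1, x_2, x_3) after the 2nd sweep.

Iteration 1:
  x_1 = (2 - (2)·-3.0000 - (4)·-1.0000) / (9) = 1.3333
  x_2 = (7 - (-2)·3.0000 - (-4)·-1.0000) / (8) = 1.1250
  x_3 = (-3 - (-4)·3.0000 - (3)·-3.0000) / (9) = 2.0000
Iteration 2:
  x_1 = (2 - (2)·1.1250 - (4)·2.0000) / (9) = -0.9167
  x_2 = (7 - (-2)·1.3333 - (-4)·2.0000) / (8) = 2.2083
  x_3 = (-3 - (-4)·1.3333 - (3)·1.1250) / (9) = -0.1158

(-0.9167, 2.2083, -0.1158)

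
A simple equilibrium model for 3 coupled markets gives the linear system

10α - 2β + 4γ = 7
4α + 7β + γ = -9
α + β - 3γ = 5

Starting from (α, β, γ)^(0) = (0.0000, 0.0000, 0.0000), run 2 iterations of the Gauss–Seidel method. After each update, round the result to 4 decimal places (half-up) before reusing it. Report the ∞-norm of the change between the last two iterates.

0.4609

Iteration 1:
  α = (7 - (-2)·0.0000 - (4)·0.0000) / (10) = 0.7000
  β = (-9 - (4)·0.7000 - (1)·0.0000) / (7) = -1.6857
  γ = (5 - (1)·0.7000 - (1)·-1.6857) / (-3) = -1.9952
Iteration 2:
  α = (7 - (-2)·-1.6857 - (4)·-1.9952) / (10) = 1.1609
  β = (-9 - (4)·1.1609 - (1)·-1.9952) / (7) = -1.6641
  γ = (5 - (1)·1.1609 - (1)·-1.6641) / (-3) = -1.8344
Change: (0.4609, 0.0216, 0.1608) → max |·| = 0.4609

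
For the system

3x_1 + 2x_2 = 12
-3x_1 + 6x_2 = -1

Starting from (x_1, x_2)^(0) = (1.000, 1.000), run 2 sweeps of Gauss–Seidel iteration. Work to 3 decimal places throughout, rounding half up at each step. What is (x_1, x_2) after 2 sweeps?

(3.000, 1.333)

Iteration 1:
  x_1 = (12 - (2)·1.000) / (3) = 3.333
  x_2 = (-1 - (-3)·3.333) / (6) = 1.500
Iteration 2:
  x_1 = (12 - (2)·1.500) / (3) = 3.000
  x_2 = (-1 - (-3)·3.000) / (6) = 1.333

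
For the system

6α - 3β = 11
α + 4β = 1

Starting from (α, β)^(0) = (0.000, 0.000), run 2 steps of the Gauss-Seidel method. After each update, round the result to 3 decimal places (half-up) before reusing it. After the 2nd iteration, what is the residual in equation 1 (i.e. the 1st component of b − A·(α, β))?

0.080

Iteration 1:
  α = (11 - (-3)·0.000) / (6) = 1.833
  β = (1 - (1)·1.833) / (4) = -0.208
Iteration 2:
  α = (11 - (-3)·-0.208) / (6) = 1.729
  β = (1 - (1)·1.729) / (4) = -0.182
Residual b − A·x = (0.080, -0.001)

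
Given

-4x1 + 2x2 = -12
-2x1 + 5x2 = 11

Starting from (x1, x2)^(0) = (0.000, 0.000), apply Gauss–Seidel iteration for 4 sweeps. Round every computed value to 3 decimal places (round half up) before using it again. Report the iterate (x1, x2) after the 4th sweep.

(5.108, 4.243)

Iteration 1:
  x1 = (-12 - (2)·0.000) / (-4) = 3.000
  x2 = (11 - (-2)·3.000) / (5) = 3.400
Iteration 2:
  x1 = (-12 - (2)·3.400) / (-4) = 4.700
  x2 = (11 - (-2)·4.700) / (5) = 4.080
Iteration 3:
  x1 = (-12 - (2)·4.080) / (-4) = 5.040
  x2 = (11 - (-2)·5.040) / (5) = 4.216
Iteration 4:
  x1 = (-12 - (2)·4.216) / (-4) = 5.108
  x2 = (11 - (-2)·5.108) / (5) = 4.243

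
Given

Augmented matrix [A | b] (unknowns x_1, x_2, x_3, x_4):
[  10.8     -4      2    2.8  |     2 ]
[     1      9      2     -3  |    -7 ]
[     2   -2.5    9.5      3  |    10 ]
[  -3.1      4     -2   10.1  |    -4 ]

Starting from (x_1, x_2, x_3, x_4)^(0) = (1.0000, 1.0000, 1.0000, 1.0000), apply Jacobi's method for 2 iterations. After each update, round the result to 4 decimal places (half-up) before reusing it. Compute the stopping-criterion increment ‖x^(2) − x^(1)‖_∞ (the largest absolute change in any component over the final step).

0.3895

Iteration 1:
  x_1 = (2 - (-4)·1.0000 - (2)·1.0000 - (2.8)·1.0000) / (10.8) = 0.1111
  x_2 = (-7 - (1)·1.0000 - (2)·1.0000 - (-3)·1.0000) / (9) = -0.7778
  x_3 = (10 - (2)·1.0000 - (-2.5)·1.0000 - (3)·1.0000) / (9.5) = 0.7895
  x_4 = (-4 - (-3.1)·1.0000 - (4)·1.0000 - (-2)·1.0000) / (10.1) = -0.2871
Iteration 2:
  x_1 = (2 - (-4)·-0.7778 - (2)·0.7895 - (2.8)·-0.2871) / (10.8) = -0.1747
  x_2 = (-7 - (1)·0.1111 - (2)·0.7895 - (-3)·-0.2871) / (9) = -1.0613
  x_3 = (10 - (2)·0.1111 - (-2.5)·-0.7778 - (3)·-0.2871) / (9.5) = 0.9152
  x_4 = (-4 - (-3.1)·0.1111 - (4)·-0.7778 - (-2)·0.7895) / (10.1) = 0.1024
Change: (-0.2858, -0.2835, 0.1257, 0.3895) → max |·| = 0.3895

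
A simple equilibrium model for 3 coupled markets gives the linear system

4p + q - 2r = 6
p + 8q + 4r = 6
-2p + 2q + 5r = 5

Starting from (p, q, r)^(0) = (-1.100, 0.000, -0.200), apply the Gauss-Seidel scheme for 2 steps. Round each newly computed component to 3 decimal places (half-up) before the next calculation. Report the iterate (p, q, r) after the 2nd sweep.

(1.976, -0.142, 1.847)

Iteration 1:
  p = (6 - (1)·0.000 - (-2)·-0.200) / (4) = 1.400
  q = (6 - (1)·1.400 - (4)·-0.200) / (8) = 0.675
  r = (5 - (-2)·1.400 - (2)·0.675) / (5) = 1.290
Iteration 2:
  p = (6 - (1)·0.675 - (-2)·1.290) / (4) = 1.976
  q = (6 - (1)·1.976 - (4)·1.290) / (8) = -0.142
  r = (5 - (-2)·1.976 - (2)·-0.142) / (5) = 1.847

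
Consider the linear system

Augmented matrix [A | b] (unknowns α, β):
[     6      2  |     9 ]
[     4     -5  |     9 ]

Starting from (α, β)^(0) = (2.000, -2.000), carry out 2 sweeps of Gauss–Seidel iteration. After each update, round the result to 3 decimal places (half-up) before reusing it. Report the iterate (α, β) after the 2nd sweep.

(1.522, -0.582)

Iteration 1:
  α = (9 - (2)·-2.000) / (6) = 2.167
  β = (9 - (4)·2.167) / (-5) = -0.066
Iteration 2:
  α = (9 - (2)·-0.066) / (6) = 1.522
  β = (9 - (4)·1.522) / (-5) = -0.582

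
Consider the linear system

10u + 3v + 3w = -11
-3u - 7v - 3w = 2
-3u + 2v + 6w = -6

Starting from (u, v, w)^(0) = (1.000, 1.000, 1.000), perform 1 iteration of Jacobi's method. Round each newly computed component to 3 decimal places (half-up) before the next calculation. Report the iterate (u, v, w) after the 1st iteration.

(-1.700, -1.143, -0.833)

Iteration 1:
  u = (-11 - (3)·1.000 - (3)·1.000) / (10) = -1.700
  v = (2 - (-3)·1.000 - (-3)·1.000) / (-7) = -1.143
  w = (-6 - (-3)·1.000 - (2)·1.000) / (6) = -0.833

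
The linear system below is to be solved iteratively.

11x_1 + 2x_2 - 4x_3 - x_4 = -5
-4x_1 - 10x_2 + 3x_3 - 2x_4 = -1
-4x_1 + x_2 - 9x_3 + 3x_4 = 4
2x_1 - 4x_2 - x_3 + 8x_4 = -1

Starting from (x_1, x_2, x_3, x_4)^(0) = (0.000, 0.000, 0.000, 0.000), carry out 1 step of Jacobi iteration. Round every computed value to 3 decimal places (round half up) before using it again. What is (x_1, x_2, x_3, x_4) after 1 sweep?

(-0.455, 0.100, -0.444, -0.125)

Iteration 1:
  x_1 = (-5 - (2)·0.000 - (-4)·0.000 - (-1)·0.000) / (11) = -0.455
  x_2 = (-1 - (-4)·0.000 - (3)·0.000 - (-2)·0.000) / (-10) = 0.100
  x_3 = (4 - (-4)·0.000 - (1)·0.000 - (3)·0.000) / (-9) = -0.444
  x_4 = (-1 - (2)·0.000 - (-4)·0.000 - (-1)·0.000) / (8) = -0.125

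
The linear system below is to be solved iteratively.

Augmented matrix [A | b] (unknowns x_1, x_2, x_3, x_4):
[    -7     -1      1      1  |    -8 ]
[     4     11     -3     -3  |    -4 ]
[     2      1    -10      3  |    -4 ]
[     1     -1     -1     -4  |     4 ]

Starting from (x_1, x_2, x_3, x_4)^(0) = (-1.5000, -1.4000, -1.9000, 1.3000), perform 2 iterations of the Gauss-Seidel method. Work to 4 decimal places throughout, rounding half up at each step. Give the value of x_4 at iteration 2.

-0.5729

Iteration 1:
  x_1 = (-8 - (-1)·-1.4000 - (1)·-1.9000 - (1)·1.3000) / (-7) = 1.2571
  x_2 = (-4 - (4)·1.2571 - (-3)·-1.9000 - (-3)·1.3000) / (11) = -0.9844
  x_3 = (-4 - (2)·1.2571 - (1)·-0.9844 - (3)·1.3000) / (-10) = 0.9430
  x_4 = (4 - (1)·1.2571 - (-1)·-0.9844 - (-1)·0.9430) / (-4) = -0.6754
Iteration 2:
  x_1 = (-8 - (-1)·-0.9844 - (1)·0.9430 - (1)·-0.6754) / (-7) = 1.3217
  x_2 = (-4 - (4)·1.3217 - (-3)·0.9430 - (-3)·-0.6754) / (11) = -0.7713
  x_3 = (-4 - (2)·1.3217 - (1)·-0.7713 - (3)·-0.6754) / (-10) = 0.3846
  x_4 = (4 - (1)·1.3217 - (-1)·-0.7713 - (-1)·0.3846) / (-4) = -0.5729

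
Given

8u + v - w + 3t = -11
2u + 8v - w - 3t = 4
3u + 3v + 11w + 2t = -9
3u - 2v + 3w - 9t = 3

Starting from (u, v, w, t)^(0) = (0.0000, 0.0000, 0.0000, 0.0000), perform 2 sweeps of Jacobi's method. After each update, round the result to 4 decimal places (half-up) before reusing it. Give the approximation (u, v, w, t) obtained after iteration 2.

(-1.4148, 0.6165, -0.5189, -1.1755)

Iteration 1:
  u = (-11 - (1)·0.0000 - (-1)·0.0000 - (3)·0.0000) / (8) = -1.3750
  v = (4 - (2)·0.0000 - (-1)·0.0000 - (-3)·0.0000) / (8) = 0.5000
  w = (-9 - (3)·0.0000 - (3)·0.0000 - (2)·0.0000) / (11) = -0.8182
  t = (3 - (3)·0.0000 - (-2)·0.0000 - (3)·0.0000) / (-9) = -0.3333
Iteration 2:
  u = (-11 - (1)·0.5000 - (-1)·-0.8182 - (3)·-0.3333) / (8) = -1.4148
  v = (4 - (2)·-1.3750 - (-1)·-0.8182 - (-3)·-0.3333) / (8) = 0.6165
  w = (-9 - (3)·-1.3750 - (3)·0.5000 - (2)·-0.3333) / (11) = -0.5189
  t = (3 - (3)·-1.3750 - (-2)·0.5000 - (3)·-0.8182) / (-9) = -1.1755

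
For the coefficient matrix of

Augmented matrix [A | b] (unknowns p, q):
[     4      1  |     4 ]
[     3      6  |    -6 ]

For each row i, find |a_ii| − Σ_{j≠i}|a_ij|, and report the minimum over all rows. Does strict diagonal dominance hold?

3

row 1: |4| − (1) = 3
row 2: |6| − (3) = 3
minimum over rows = 3 → strictly diagonally dominant (convergence guaranteed)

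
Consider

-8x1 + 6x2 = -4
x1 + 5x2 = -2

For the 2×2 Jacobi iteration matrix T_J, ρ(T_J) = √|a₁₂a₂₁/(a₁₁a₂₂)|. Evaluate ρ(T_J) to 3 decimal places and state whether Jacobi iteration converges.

a₁₂a₂₁/(a₁₁a₂₂) = (6)·(1) / ((-8)·(5)) = -0.150000
ρ = √|-0.150000| = √0.150000 = 0.387
ρ < 1, so Jacobi converges

0.387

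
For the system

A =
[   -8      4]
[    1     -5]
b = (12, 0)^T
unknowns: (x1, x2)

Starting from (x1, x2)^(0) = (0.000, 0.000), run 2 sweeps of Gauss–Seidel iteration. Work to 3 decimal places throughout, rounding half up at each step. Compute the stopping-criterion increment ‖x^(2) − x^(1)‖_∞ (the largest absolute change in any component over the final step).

Iteration 1:
  x1 = (12 - (4)·0.000) / (-8) = -1.500
  x2 = (0 - (1)·-1.500) / (-5) = -0.300
Iteration 2:
  x1 = (12 - (4)·-0.300) / (-8) = -1.650
  x2 = (0 - (1)·-1.650) / (-5) = -0.330
Change: (-0.150, -0.030) → max |·| = 0.150

0.150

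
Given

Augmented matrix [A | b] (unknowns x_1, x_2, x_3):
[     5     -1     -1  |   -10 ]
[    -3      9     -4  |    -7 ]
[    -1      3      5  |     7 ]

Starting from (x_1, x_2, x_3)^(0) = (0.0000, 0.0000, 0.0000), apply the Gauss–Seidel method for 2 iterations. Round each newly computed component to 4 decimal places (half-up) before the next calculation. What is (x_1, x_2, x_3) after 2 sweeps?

(-1.9156, -0.5867, 1.3689)

Iteration 1:
  x_1 = (-10 - (-1)·0.0000 - (-1)·0.0000) / (5) = -2.0000
  x_2 = (-7 - (-3)·-2.0000 - (-4)·0.0000) / (9) = -1.4444
  x_3 = (7 - (-1)·-2.0000 - (3)·-1.4444) / (5) = 1.8666
Iteration 2:
  x_1 = (-10 - (-1)·-1.4444 - (-1)·1.8666) / (5) = -1.9156
  x_2 = (-7 - (-3)·-1.9156 - (-4)·1.8666) / (9) = -0.5867
  x_3 = (7 - (-1)·-1.9156 - (3)·-0.5867) / (5) = 1.3689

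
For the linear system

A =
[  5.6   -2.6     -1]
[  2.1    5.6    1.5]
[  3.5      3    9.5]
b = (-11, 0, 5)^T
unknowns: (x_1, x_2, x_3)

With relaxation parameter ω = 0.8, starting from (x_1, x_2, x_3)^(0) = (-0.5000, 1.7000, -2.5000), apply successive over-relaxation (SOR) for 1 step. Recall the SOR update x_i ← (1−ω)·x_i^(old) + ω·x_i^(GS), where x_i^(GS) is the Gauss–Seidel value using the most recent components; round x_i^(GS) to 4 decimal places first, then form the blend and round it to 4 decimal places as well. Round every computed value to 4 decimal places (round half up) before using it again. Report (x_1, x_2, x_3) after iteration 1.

Iteration 1:
  x_1: GS value = (-11 - (-2.6)·1.7000 - (-1)·-2.5000) / (5.6) = -1.6214;  x_1 ← (1−ω)·-0.5000 + ω·-1.6214 = -1.3971
  x_2: GS value = (0 - (2.1)·-1.3971 - (1.5)·-2.5000) / (5.6) = 1.1936;  x_2 ← (1−ω)·1.7000 + ω·1.1936 = 1.2949
  x_3: GS value = (5 - (3.5)·-1.3971 - (3)·1.2949) / (9.5) = 0.6321;  x_3 ← (1−ω)·-2.5000 + ω·0.6321 = 0.0057

(-1.3971, 1.2949, 0.0057)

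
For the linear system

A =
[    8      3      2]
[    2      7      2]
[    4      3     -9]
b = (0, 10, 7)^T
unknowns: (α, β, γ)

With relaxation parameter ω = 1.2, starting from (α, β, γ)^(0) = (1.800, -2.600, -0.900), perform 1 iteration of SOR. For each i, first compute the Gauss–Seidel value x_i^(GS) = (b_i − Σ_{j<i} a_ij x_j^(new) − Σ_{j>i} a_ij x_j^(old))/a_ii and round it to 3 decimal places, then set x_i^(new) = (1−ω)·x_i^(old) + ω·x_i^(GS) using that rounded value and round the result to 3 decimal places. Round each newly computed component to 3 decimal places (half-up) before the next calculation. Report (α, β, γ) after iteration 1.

Iteration 1:
  α: GS value = (0 - (3)·-2.600 - (2)·-0.900) / (8) = 1.200;  α ← (1−ω)·1.800 + ω·1.200 = 1.080
  β: GS value = (10 - (2)·1.080 - (2)·-0.900) / (7) = 1.377;  β ← (1−ω)·-2.600 + ω·1.377 = 2.172
  γ: GS value = (7 - (4)·1.080 - (3)·2.172) / (-9) = 0.426;  γ ← (1−ω)·-0.900 + ω·0.426 = 0.691

(1.080, 2.172, 0.691)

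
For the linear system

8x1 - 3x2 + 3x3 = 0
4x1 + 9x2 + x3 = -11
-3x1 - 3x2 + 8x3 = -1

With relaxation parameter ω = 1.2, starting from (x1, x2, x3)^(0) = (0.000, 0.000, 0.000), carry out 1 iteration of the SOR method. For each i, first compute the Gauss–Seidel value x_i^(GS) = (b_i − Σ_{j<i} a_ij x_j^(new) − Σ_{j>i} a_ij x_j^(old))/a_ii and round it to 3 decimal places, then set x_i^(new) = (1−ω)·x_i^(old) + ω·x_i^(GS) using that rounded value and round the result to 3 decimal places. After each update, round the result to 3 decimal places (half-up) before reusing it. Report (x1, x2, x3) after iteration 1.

Iteration 1:
  x1: GS value = (0 - (-3)·0.000 - (3)·0.000) / (8) = 0.000;  x1 ← (1−ω)·0.000 + ω·0.000 = 0.000
  x2: GS value = (-11 - (4)·0.000 - (1)·0.000) / (9) = -1.222;  x2 ← (1−ω)·0.000 + ω·-1.222 = -1.466
  x3: GS value = (-1 - (-3)·0.000 - (-3)·-1.466) / (8) = -0.675;  x3 ← (1−ω)·0.000 + ω·-0.675 = -0.810

(0.000, -1.466, -0.810)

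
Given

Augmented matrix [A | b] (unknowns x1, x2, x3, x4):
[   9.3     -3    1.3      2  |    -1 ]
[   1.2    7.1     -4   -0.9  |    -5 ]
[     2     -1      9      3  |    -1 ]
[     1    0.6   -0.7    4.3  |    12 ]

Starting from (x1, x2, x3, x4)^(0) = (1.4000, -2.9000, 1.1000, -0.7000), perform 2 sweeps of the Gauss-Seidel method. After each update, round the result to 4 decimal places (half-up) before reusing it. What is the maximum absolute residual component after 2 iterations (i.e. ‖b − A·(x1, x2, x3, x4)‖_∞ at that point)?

Iteration 1:
  x1 = (-1 - (-3)·-2.9000 - (1.3)·1.1000 - (2)·-0.7000) / (9.3) = -1.0462
  x2 = (-5 - (1.2)·-1.0462 - (-4)·1.1000 - (-0.9)·-0.7000) / (7.1) = 0.0036
  x3 = (-1 - (2)·-1.0462 - (-1)·0.0036 - (3)·-0.7000) / (9) = 0.3551
  x4 = (12 - (1)·-1.0462 - (0.6)·0.0036 - (-0.7)·0.3551) / (4.3) = 3.0913
Iteration 2:
  x1 = (-1 - (-3)·0.0036 - (1.3)·0.3551 - (2)·3.0913) / (9.3) = -0.8208
  x2 = (-5 - (1.2)·-0.8208 - (-4)·0.3551 - (-0.9)·3.0913) / (7.1) = 0.0264
  x3 = (-1 - (2)·-0.8208 - (-1)·0.0264 - (3)·3.0913) / (9) = -0.9562
  x4 = (12 - (1)·-0.8208 - (0.6)·0.0264 - (-0.7)·-0.9562) / (4.3) = 2.8222
Residual b − A·x = (2.3113, -5.4873, 0.8072, 0.0002); ∞-norm = 5.4873

5.4873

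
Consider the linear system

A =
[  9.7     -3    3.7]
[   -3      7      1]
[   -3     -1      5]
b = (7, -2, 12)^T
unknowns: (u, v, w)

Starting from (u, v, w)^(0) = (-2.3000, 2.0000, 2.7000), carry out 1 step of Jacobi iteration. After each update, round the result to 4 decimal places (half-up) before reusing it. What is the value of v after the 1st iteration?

Iteration 1:
  u = (7 - (-3)·2.0000 - (3.7)·2.7000) / (9.7) = 0.3103
  v = (-2 - (-3)·-2.3000 - (1)·2.7000) / (7) = -1.6571
  w = (12 - (-3)·-2.3000 - (-1)·2.0000) / (5) = 1.4200

-1.6571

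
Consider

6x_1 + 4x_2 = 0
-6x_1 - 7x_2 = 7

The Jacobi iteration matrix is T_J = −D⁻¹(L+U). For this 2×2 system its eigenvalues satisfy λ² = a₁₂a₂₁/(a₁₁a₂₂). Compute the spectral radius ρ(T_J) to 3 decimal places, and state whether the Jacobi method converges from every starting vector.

a₁₂a₂₁/(a₁₁a₂₂) = (4)·(-6) / ((6)·(-7)) = 0.571429
ρ = √|0.571429| = √0.571429 = 0.756
ρ < 1, so Jacobi converges

0.756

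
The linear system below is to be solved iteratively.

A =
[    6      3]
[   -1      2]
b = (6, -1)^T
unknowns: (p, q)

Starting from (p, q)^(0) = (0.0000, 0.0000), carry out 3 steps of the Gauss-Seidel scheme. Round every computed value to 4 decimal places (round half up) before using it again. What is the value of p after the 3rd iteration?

1.0000

Iteration 1:
  p = (6 - (3)·0.0000) / (6) = 1.0000
  q = (-1 - (-1)·1.0000) / (2) = 0.0000
Iteration 2:
  p = (6 - (3)·0.0000) / (6) = 1.0000
  q = (-1 - (-1)·1.0000) / (2) = 0.0000
Iteration 3:
  p = (6 - (3)·0.0000) / (6) = 1.0000
  q = (-1 - (-1)·1.0000) / (2) = 0.0000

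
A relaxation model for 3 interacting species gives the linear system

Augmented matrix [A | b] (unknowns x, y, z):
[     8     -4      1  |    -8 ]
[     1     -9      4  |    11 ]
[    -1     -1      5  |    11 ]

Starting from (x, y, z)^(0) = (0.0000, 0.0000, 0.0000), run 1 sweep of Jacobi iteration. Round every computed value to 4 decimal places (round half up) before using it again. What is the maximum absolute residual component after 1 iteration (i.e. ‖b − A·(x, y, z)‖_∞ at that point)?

7.7998

Iteration 1:
  x = (-8 - (-4)·0.0000 - (1)·0.0000) / (8) = -1.0000
  y = (11 - (1)·0.0000 - (4)·0.0000) / (-9) = -1.2222
  z = (11 - (-1)·0.0000 - (-1)·0.0000) / (5) = 2.2000
Residual b − A·x = (-7.0888, -7.7998, -2.2222); ∞-norm = 7.7998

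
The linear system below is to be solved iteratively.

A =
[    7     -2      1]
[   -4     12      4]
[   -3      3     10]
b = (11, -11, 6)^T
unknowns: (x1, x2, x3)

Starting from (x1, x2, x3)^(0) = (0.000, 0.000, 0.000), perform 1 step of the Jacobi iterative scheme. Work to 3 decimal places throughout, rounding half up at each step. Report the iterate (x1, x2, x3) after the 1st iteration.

Iteration 1:
  x1 = (11 - (-2)·0.000 - (1)·0.000) / (7) = 1.571
  x2 = (-11 - (-4)·0.000 - (4)·0.000) / (12) = -0.917
  x3 = (6 - (-3)·0.000 - (3)·0.000) / (10) = 0.600

(1.571, -0.917, 0.600)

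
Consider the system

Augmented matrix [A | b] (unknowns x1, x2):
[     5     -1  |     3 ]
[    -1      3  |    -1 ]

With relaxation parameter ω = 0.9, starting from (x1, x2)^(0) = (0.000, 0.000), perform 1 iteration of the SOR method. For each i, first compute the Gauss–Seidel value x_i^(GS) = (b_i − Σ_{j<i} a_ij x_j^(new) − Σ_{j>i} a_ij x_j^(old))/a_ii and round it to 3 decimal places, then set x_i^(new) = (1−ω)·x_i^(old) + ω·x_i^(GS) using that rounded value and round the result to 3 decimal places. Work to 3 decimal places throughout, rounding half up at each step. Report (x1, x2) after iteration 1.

(0.540, -0.138)

Iteration 1:
  x1: GS value = (3 - (-1)·0.000) / (5) = 0.600;  x1 ← (1−ω)·0.000 + ω·0.600 = 0.540
  x2: GS value = (-1 - (-1)·0.540) / (3) = -0.153;  x2 ← (1−ω)·0.000 + ω·-0.153 = -0.138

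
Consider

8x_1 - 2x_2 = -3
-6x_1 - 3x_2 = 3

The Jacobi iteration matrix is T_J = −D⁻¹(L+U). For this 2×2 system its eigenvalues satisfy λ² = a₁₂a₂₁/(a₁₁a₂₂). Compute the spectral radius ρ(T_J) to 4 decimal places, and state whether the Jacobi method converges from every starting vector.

0.7071

a₁₂a₂₁/(a₁₁a₂₂) = (-2)·(-6) / ((8)·(-3)) = -0.500000
ρ = √|-0.500000| = √0.500000 = 0.7071
ρ < 1, so Jacobi converges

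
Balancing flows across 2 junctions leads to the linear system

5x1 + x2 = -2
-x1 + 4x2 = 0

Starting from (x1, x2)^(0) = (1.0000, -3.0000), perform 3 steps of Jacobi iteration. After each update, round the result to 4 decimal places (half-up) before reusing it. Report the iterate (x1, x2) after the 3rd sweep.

(-0.4100, -0.1125)

Iteration 1:
  x1 = (-2 - (1)·-3.0000) / (5) = 0.2000
  x2 = (0 - (-1)·1.0000) / (4) = 0.2500
Iteration 2:
  x1 = (-2 - (1)·0.2500) / (5) = -0.4500
  x2 = (0 - (-1)·0.2000) / (4) = 0.0500
Iteration 3:
  x1 = (-2 - (1)·0.0500) / (5) = -0.4100
  x2 = (0 - (-1)·-0.4500) / (4) = -0.1125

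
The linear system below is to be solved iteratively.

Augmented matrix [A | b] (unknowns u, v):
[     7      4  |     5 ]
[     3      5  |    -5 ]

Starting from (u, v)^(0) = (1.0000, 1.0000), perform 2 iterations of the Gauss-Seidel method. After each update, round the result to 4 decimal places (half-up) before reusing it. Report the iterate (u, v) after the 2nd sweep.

(1.3347, -1.8008)

Iteration 1:
  u = (5 - (4)·1.0000) / (7) = 0.1429
  v = (-5 - (3)·0.1429) / (5) = -1.0857
Iteration 2:
  u = (5 - (4)·-1.0857) / (7) = 1.3347
  v = (-5 - (3)·1.3347) / (5) = -1.8008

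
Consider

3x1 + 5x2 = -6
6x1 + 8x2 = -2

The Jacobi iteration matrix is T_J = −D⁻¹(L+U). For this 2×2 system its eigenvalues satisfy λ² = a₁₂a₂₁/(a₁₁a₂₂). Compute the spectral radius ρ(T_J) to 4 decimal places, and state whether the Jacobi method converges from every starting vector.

1.1180

a₁₂a₂₁/(a₁₁a₂₂) = (5)·(6) / ((3)·(8)) = 1.250000
ρ = √|1.250000| = √1.250000 = 1.1180
ρ > 1, so Jacobi diverges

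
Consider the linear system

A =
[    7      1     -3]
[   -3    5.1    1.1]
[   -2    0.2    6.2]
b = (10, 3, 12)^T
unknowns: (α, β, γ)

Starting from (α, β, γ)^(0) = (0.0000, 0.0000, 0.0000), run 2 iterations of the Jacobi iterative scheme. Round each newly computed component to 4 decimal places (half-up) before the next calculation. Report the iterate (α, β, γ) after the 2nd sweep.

Iteration 1:
  α = (10 - (1)·0.0000 - (-3)·0.0000) / (7) = 1.4286
  β = (3 - (-3)·0.0000 - (1.1)·0.0000) / (5.1) = 0.5882
  γ = (12 - (-2)·0.0000 - (0.2)·0.0000) / (6.2) = 1.9355
Iteration 2:
  α = (10 - (1)·0.5882 - (-3)·1.9355) / (7) = 2.1740
  β = (3 - (-3)·1.4286 - (1.1)·1.9355) / (5.1) = 1.0111
  γ = (12 - (-2)·1.4286 - (0.2)·0.5882) / (6.2) = 2.3773

(2.1740, 1.0111, 2.3773)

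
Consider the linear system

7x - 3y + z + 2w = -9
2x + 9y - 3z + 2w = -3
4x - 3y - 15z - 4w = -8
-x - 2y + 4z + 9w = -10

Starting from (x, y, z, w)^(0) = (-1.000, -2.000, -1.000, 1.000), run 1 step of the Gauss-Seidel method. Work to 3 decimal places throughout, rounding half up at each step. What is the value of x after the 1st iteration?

Iteration 1:
  x = (-9 - (-3)·-2.000 - (1)·-1.000 - (2)·1.000) / (7) = -2.286
  y = (-3 - (2)·-2.286 - (-3)·-1.000 - (2)·1.000) / (9) = -0.381
  z = (-8 - (4)·-2.286 - (-3)·-0.381 - (-4)·1.000) / (-15) = -0.267
  w = (-10 - (-1)·-2.286 - (-2)·-0.381 - (4)·-0.267) / (9) = -1.331

-2.286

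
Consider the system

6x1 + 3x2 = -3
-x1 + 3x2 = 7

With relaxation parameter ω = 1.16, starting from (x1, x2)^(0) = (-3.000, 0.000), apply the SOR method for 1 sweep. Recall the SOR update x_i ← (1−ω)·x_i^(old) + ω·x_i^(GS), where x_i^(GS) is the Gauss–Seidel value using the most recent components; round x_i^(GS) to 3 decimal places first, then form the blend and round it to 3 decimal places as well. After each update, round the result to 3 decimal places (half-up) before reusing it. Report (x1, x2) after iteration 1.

(-0.100, 2.668)

Iteration 1:
  x1: GS value = (-3 - (3)·0.000) / (6) = -0.500;  x1 ← (1−ω)·-3.000 + ω·-0.500 = -0.100
  x2: GS value = (7 - (-1)·-0.100) / (3) = 2.300;  x2 ← (1−ω)·0.000 + ω·2.300 = 2.668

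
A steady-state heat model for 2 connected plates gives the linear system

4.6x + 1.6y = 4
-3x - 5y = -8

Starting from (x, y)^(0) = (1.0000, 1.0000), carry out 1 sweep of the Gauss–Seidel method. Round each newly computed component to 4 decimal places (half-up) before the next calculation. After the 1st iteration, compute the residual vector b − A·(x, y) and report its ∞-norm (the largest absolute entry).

0.4590

Iteration 1:
  x = (4 - (1.6)·1.0000) / (4.6) = 0.5217
  y = (-8 - (-3)·0.5217) / (-5) = 1.2870
Residual b − A·x = (-0.4590, 0.0001); ∞-norm = 0.4590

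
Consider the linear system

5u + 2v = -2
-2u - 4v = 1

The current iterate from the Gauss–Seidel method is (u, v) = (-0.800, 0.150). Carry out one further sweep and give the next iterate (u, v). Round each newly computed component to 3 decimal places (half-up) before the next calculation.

(-0.460, -0.020)

One sweep:
  u = (-2 - (2)·0.150) / (5) = -0.460
  v = (1 - (-2)·-0.460) / (-4) = -0.020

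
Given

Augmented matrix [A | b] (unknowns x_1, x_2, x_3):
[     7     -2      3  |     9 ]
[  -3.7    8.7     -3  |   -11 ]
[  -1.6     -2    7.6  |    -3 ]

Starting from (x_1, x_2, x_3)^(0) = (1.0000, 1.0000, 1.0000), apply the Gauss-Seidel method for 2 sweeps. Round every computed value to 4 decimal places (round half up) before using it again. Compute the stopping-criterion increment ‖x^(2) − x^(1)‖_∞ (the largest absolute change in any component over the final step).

Iteration 1:
  x_1 = (9 - (-2)·1.0000 - (3)·1.0000) / (7) = 1.1429
  x_2 = (-11 - (-3.7)·1.1429 - (-3)·1.0000) / (8.7) = -0.4335
  x_3 = (-3 - (-1.6)·1.1429 - (-2)·-0.4335) / (7.6) = -0.2682
Iteration 2:
  x_1 = (9 - (-2)·-0.4335 - (3)·-0.2682) / (7) = 1.2768
  x_2 = (-11 - (-3.7)·1.2768 - (-3)·-0.2682) / (8.7) = -0.8138
  x_3 = (-3 - (-1.6)·1.2768 - (-2)·-0.8138) / (7.6) = -0.3401
Change: (0.1339, -0.3803, -0.0719) → max |·| = 0.3803

0.3803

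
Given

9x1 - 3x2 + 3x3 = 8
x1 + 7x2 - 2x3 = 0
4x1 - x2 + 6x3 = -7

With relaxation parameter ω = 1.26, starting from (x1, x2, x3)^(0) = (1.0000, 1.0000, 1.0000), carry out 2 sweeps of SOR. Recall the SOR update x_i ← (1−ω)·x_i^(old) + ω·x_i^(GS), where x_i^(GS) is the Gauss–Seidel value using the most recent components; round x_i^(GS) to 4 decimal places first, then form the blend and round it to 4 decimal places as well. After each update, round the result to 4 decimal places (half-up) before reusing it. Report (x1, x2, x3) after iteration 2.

Iteration 1:
  x1: GS value = (8 - (-3)·1.0000 - (3)·1.0000) / (9) = 0.8889;  x1 ← (1−ω)·1.0000 + ω·0.8889 = 0.8600
  x2: GS value = (0 - (1)·0.8600 - (-2)·1.0000) / (7) = 0.1629;  x2 ← (1−ω)·1.0000 + ω·0.1629 = -0.0547
  x3: GS value = (-7 - (4)·0.8600 - (-1)·-0.0547) / (6) = -1.7491;  x3 ← (1−ω)·1.0000 + ω·-1.7491 = -2.4639
Iteration 2:
  x1: GS value = (8 - (-3)·-0.0547 - (3)·-2.4639) / (9) = 1.6920;  x1 ← (1−ω)·0.8600 + ω·1.6920 = 1.9083
  x2: GS value = (0 - (1)·1.9083 - (-2)·-2.4639) / (7) = -0.9766;  x2 ← (1−ω)·-0.0547 + ω·-0.9766 = -1.2163
  x3: GS value = (-7 - (4)·1.9083 - (-1)·-1.2163) / (6) = -2.6416;  x3 ← (1−ω)·-2.4639 + ω·-2.6416 = -2.6878

(1.9083, -1.2163, -2.6878)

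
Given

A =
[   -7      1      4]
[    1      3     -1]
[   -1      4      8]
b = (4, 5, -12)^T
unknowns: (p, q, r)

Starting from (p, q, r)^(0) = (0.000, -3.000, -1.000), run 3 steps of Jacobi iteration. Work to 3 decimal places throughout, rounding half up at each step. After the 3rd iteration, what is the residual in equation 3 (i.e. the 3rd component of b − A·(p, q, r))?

3.511

Iteration 1:
  p = (4 - (1)·-3.000 - (4)·-1.000) / (-7) = -1.571
  q = (5 - (1)·0.000 - (-1)·-1.000) / (3) = 1.333
  r = (-12 - (-1)·0.000 - (4)·-3.000) / (8) = 0.000
Iteration 2:
  p = (4 - (1)·1.333 - (4)·0.000) / (-7) = -0.381
  q = (5 - (1)·-1.571 - (-1)·0.000) / (3) = 2.190
  r = (-12 - (-1)·-1.571 - (4)·1.333) / (8) = -2.363
Iteration 3:
  p = (4 - (1)·2.190 - (4)·-2.363) / (-7) = -1.609
  q = (5 - (1)·-0.381 - (-1)·-2.363) / (3) = 1.006
  r = (-12 - (-1)·-0.381 - (4)·2.190) / (8) = -2.643
Residual b − A·x = (2.303, 0.948, 3.511)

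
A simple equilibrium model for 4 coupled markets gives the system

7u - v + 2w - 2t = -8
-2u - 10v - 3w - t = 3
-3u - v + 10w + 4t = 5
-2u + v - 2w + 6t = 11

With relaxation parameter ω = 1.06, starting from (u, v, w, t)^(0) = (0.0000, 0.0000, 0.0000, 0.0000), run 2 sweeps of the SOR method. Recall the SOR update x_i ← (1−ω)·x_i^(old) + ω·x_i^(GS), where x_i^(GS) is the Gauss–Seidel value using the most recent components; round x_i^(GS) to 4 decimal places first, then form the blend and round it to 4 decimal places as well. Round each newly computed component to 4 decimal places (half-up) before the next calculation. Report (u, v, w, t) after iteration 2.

Iteration 1:
  u: GS value = (-8 - (-1)·0.0000 - (2)·0.0000 - (-2)·0.0000) / (7) = -1.1429;  u ← (1−ω)·0.0000 + ω·-1.1429 = -1.2115
  v: GS value = (3 - (-2)·-1.2115 - (-3)·0.0000 - (-1)·0.0000) / (-10) = -0.0577;  v ← (1−ω)·0.0000 + ω·-0.0577 = -0.0612
  w: GS value = (5 - (-3)·-1.2115 - (-1)·-0.0612 - (4)·0.0000) / (10) = 0.1304;  w ← (1−ω)·0.0000 + ω·0.1304 = 0.1382
  t: GS value = (11 - (-2)·-1.2115 - (1)·-0.0612 - (-2)·0.1382) / (6) = 1.4858;  t ← (1−ω)·0.0000 + ω·1.4858 = 1.5749
Iteration 2:
  u: GS value = (-8 - (-1)·-0.0612 - (2)·0.1382 - (-2)·1.5749) / (7) = -0.7411;  u ← (1−ω)·-1.2115 + ω·-0.7411 = -0.7129
  v: GS value = (3 - (-2)·-0.7129 - (-3)·0.1382 - (-1)·1.5749) / (-10) = -0.3564;  v ← (1−ω)·-0.0612 + ω·-0.3564 = -0.3741
  w: GS value = (5 - (-3)·-0.7129 - (-1)·-0.3741 - (4)·1.5749) / (10) = -0.3812;  w ← (1−ω)·0.1382 + ω·-0.3812 = -0.4124
  t: GS value = (11 - (-2)·-0.7129 - (1)·-0.3741 - (-2)·-0.4124) / (6) = 1.5206;  t ← (1−ω)·1.5749 + ω·1.5206 = 1.5173

(-0.7129, -0.3741, -0.4124, 1.5173)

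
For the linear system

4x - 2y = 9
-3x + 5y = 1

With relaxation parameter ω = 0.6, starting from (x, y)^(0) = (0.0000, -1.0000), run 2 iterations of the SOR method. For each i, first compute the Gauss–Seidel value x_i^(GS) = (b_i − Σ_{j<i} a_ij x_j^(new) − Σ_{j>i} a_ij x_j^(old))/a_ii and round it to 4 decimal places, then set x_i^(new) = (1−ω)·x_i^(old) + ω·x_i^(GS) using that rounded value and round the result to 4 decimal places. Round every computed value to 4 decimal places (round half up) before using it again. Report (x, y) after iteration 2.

(1.7994, 0.8070)

Iteration 1:
  x: GS value = (9 - (-2)·-1.0000) / (4) = 1.7500;  x ← (1−ω)·0.0000 + ω·1.7500 = 1.0500
  y: GS value = (1 - (-3)·1.0500) / (5) = 0.8300;  y ← (1−ω)·-1.0000 + ω·0.8300 = 0.0980
Iteration 2:
  x: GS value = (9 - (-2)·0.0980) / (4) = 2.2990;  x ← (1−ω)·1.0500 + ω·2.2990 = 1.7994
  y: GS value = (1 - (-3)·1.7994) / (5) = 1.2796;  y ← (1−ω)·0.0980 + ω·1.2796 = 0.8070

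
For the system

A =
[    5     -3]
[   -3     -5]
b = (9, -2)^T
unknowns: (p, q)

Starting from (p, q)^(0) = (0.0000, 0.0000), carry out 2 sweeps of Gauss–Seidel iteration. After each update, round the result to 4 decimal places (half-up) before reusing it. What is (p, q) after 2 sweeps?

Iteration 1:
  p = (9 - (-3)·0.0000) / (5) = 1.8000
  q = (-2 - (-3)·1.8000) / (-5) = -0.6800
Iteration 2:
  p = (9 - (-3)·-0.6800) / (5) = 1.3920
  q = (-2 - (-3)·1.3920) / (-5) = -0.4352

(1.3920, -0.4352)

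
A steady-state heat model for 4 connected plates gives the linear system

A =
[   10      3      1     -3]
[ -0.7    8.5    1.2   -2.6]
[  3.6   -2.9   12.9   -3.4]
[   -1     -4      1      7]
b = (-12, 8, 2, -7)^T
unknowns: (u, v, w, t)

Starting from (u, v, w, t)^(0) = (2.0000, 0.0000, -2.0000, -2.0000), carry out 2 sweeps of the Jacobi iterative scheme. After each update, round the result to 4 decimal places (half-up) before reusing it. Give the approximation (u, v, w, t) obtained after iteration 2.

Iteration 1:
  u = (-12 - (3)·0.0000 - (1)·-2.0000 - (-3)·-2.0000) / (10) = -1.6000
  v = (8 - (-0.7)·2.0000 - (1.2)·-2.0000 - (-2.6)·-2.0000) / (8.5) = 0.7765
  w = (2 - (3.6)·2.0000 - (-2.9)·0.0000 - (-3.4)·-2.0000) / (12.9) = -0.9302
  t = (-7 - (-1)·2.0000 - (-4)·0.0000 - (1)·-2.0000) / (7) = -0.4286
Iteration 2:
  u = (-12 - (3)·0.7765 - (1)·-0.9302 - (-3)·-0.4286) / (10) = -1.4685
  v = (8 - (-0.7)·-1.6000 - (1.2)·-0.9302 - (-2.6)·-0.4286) / (8.5) = 0.8096
  w = (2 - (3.6)·-1.6000 - (-2.9)·0.7765 - (-3.4)·-0.4286) / (12.9) = 0.6631
  t = (-7 - (-1)·-1.6000 - (-4)·0.7765 - (1)·-0.9302) / (7) = -0.6520

(-1.4685, 0.8096, 0.6631, -0.6520)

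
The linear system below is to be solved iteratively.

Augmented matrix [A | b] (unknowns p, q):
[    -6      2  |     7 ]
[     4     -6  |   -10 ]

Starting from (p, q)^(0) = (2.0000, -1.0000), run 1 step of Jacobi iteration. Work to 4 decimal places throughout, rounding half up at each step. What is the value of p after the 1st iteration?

-1.5000

Iteration 1:
  p = (7 - (2)·-1.0000) / (-6) = -1.5000
  q = (-10 - (4)·2.0000) / (-6) = 3.0000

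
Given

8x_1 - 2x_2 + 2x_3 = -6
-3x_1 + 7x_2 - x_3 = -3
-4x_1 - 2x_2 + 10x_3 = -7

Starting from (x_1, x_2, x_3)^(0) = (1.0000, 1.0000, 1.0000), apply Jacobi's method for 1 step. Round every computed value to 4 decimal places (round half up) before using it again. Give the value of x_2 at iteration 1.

0.1429

Iteration 1:
  x_1 = (-6 - (-2)·1.0000 - (2)·1.0000) / (8) = -0.7500
  x_2 = (-3 - (-3)·1.0000 - (-1)·1.0000) / (7) = 0.1429
  x_3 = (-7 - (-4)·1.0000 - (-2)·1.0000) / (10) = -0.1000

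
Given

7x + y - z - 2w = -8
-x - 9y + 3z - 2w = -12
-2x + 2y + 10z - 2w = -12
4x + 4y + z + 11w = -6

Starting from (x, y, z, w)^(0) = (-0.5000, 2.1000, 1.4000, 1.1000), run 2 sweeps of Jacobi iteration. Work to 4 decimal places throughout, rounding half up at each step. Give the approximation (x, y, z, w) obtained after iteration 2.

Iteration 1:
  x = (-8 - (1)·2.1000 - (-1)·1.4000 - (-2)·1.1000) / (7) = -0.9286
  y = (-12 - (-1)·-0.5000 - (3)·1.4000 - (-2)·1.1000) / (-9) = 1.6111
  z = (-12 - (-2)·-0.5000 - (2)·2.1000 - (-2)·1.1000) / (10) = -1.5000
  w = (-6 - (4)·-0.5000 - (4)·2.1000 - (1)·1.4000) / (11) = -1.2545
Iteration 2:
  x = (-8 - (1)·1.6111 - (-1)·-1.5000 - (-2)·-1.2545) / (7) = -1.9457
  y = (-12 - (-1)·-0.9286 - (3)·-1.5000 - (-2)·-1.2545) / (-9) = 1.2153
  z = (-12 - (-2)·-0.9286 - (2)·1.6111 - (-2)·-1.2545) / (10) = -1.9588
  w = (-6 - (4)·-0.9286 - (4)·1.6111 - (1)·-1.5000) / (11) = -0.6573

(-1.9457, 1.2153, -1.9588, -0.6573)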